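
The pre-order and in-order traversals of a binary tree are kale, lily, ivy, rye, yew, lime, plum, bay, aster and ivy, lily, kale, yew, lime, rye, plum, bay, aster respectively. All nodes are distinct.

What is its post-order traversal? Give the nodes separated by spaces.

The first element of pre-order is the root; it splits in-order into left and right subtrees.
Root kale: left subtree has 2 nodes {ivy, lily}, right has 6 {yew, lime, rye, plum, bay, aster}.
  Root lily: left subtree has 1 node {ivy}, right has 0 { }.
  Root rye: left subtree has 2 nodes {yew, lime}, right has 3 {plum, bay, aster}.
    Root yew: left subtree has 0 nodes { }, right has 1 {lime}.
    Root plum: left subtree has 0 nodes { }, right has 2 {bay, aster}.
      Root bay: left subtree has 0 nodes { }, right has 1 {aster}.

ivy lily lime yew aster bay plum rye kale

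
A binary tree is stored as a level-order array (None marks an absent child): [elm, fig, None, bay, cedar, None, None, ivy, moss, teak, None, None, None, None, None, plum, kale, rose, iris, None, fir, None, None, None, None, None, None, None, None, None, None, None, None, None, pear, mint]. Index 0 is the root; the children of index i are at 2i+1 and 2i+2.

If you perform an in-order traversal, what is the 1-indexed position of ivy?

2

In-order visits the left subtree, then the node, then the right subtree.
At elm: go left to fig.
  At fig: go left to bay.
    At bay: go left to ivy.
      At ivy: go left to plum.
        plum is a leaf — visit plum.
      Visit ivy.
      At ivy: go right to kale.
        At kale: no left child.
        Visit kale.
        At kale: go right to pear.
          pear is a leaf — visit pear.
    Visit bay.
    At bay: go right to moss.
      At moss: go left to rose.
        At rose: go left to mint.
          mint is a leaf — visit mint.
        Visit rose.
        At rose: no right child.
      Visit moss.
      At moss: go right to iris.
        iris is a leaf — visit iris.
  Visit fig.
  At fig: go right to cedar.
    At cedar: go left to teak.
      At teak: no left child.
      Visit teak.
      At teak: go right to fir.
        fir is a leaf — visit fir.
    Visit cedar.
    At cedar: no right child.
Visit elm.
At elm: no right child.
Full in-order sequence: plum, ivy, kale, pear, bay, mint, rose, moss, iris, fig, teak, fir, cedar, elm.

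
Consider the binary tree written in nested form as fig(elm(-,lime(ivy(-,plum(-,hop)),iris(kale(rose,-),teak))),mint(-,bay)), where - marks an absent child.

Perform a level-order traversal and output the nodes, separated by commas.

fig, elm, mint, lime, bay, ivy, iris, plum, kale, teak, hop, rose

Level-order visits nodes level by level from the root, left to right within each level.
Level 0: fig
Level 1: elm, mint
Level 2: lime, bay
Level 3: ivy, iris
Level 4: plum, kale, teak
Level 5: hop, rose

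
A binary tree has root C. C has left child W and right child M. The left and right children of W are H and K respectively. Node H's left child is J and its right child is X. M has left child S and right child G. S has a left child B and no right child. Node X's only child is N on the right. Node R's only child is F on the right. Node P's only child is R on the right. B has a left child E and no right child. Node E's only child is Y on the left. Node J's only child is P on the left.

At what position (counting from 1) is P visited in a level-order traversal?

Level-order visits nodes level by level from the root, left to right within each level.
Level 0: C
Level 1: W, M
Level 2: H, K, S, G
Level 3: J, X, B
Level 4: P, N, E
Level 5: R, Y
Level 6: F
Full level-order sequence: C, W, M, H, K, S, G, J, X, B, P, N, E, R, Y, F.

11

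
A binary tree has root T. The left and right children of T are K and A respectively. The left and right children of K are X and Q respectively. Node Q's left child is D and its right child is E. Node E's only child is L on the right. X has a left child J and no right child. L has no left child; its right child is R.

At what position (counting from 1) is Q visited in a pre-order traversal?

Pre-order visits the node, then its left subtree, then its right subtree.
Visit T.
At T: go left to K.
  Visit K.
  At K: go left to X.
    Visit X.
    At X: go left to J.
      J is a leaf — visit J.
    At X: no right child.
  At K: go right to Q.
    Visit Q.
    At Q: go left to D.
      D is a leaf — visit D.
    At Q: go right to E.
      Visit E.
      At E: no left child.
      At E: go right to L.
        Visit L.
        At L: no left child.
        At L: go right to R.
          R is a leaf — visit R.
At T: go right to A.
  A is a leaf — visit A.
Full pre-order sequence: T, K, X, J, Q, D, E, L, R, A.

5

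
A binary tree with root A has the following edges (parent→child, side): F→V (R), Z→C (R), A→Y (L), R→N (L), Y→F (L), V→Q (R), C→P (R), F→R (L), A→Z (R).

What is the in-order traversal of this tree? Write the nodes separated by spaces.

In-order visits the left subtree, then the node, then the right subtree.
At A: go left to Y.
  At Y: go left to F.
    At F: go left to R.
      At R: go left to N.
        N is a leaf — visit N.
      Visit R.
      At R: no right child.
    Visit F.
    At F: go right to V.
      At V: no left child.
      Visit V.
      At V: go right to Q.
        Q is a leaf — visit Q.
  Visit Y.
  At Y: no right child.
Visit A.
At A: go right to Z.
  At Z: no left child.
  Visit Z.
  At Z: go right to C.
    At C: no left child.
    Visit C.
    At C: go right to P.
      P is a leaf — visit P.

N R F V Q Y A Z C P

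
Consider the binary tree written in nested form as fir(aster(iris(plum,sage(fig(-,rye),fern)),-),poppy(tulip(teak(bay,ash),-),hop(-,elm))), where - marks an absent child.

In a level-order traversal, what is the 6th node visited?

Level-order visits nodes level by level from the root, left to right within each level.
Level 0: fir
Level 1: aster, poppy
Level 2: iris, tulip, hop
Level 3: plum, sage, teak, elm
Level 4: fig, fern, bay, ash
Level 5: rye
Full level-order sequence: fir, aster, poppy, iris, tulip, hop, plum, sage, teak, elm, fig, fern, bay, ash, rye.

hop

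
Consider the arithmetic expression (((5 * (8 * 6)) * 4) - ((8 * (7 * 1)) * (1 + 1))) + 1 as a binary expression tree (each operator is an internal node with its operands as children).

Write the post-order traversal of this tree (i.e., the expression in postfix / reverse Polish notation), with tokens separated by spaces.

5 8 6 * * 4 * 8 7 1 * * 1 1 + * - 1 +

Post-order on an expression tree gives postfix notation: for each operator, emit left operand, right operand, then the operator.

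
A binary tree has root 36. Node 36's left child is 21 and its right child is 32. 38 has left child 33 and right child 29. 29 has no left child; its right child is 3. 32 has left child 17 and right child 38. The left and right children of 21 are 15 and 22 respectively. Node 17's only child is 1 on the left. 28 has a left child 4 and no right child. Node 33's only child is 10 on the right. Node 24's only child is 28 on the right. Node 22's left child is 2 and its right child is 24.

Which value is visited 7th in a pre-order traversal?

28

Pre-order visits the node, then its left subtree, then its right subtree.
Visit 36.
At 36: go left to 21.
  Visit 21.
  At 21: go left to 15.
    15 is a leaf — visit 15.
  At 21: go right to 22.
    Visit 22.
    At 22: go left to 2.
      2 is a leaf — visit 2.
    At 22: go right to 24.
      Visit 24.
      At 24: no left child.
      At 24: go right to 28.
        Visit 28.
        At 28: go left to 4.
          4 is a leaf — visit 4.
        At 28: no right child.
At 36: go right to 32.
  Visit 32.
  At 32: go left to 17.
    Visit 17.
    At 17: go left to 1.
      1 is a leaf — visit 1.
    At 17: no right child.
  At 32: go right to 38.
    Visit 38.
    At 38: go left to 33.
      Visit 33.
      At 33: no left child.
      At 33: go right to 10.
        10 is a leaf — visit 10.
    At 38: go right to 29.
      Visit 29.
      At 29: no left child.
      At 29: go right to 3.
        3 is a leaf — visit 3.
Full pre-order sequence: 36, 21, 15, 22, 2, 24, 28, 4, 32, 17, 1, 38, 33, 10, 29, 3.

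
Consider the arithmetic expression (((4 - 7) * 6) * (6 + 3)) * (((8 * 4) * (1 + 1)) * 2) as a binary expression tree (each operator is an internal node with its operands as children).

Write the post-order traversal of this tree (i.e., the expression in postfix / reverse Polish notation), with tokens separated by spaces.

4 7 - 6 * 6 3 + * 8 4 * 1 1 + * 2 * *

Post-order on an expression tree gives postfix notation: for each operator, emit left operand, right operand, then the operator.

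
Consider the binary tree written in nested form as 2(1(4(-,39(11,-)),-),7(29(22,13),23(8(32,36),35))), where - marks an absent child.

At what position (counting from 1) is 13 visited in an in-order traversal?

In-order visits the left subtree, then the node, then the right subtree.
At 2: go left to 1.
  At 1: go left to 4.
    At 4: no left child.
    Visit 4.
    At 4: go right to 39.
      At 39: go left to 11.
        11 is a leaf — visit 11.
      Visit 39.
      At 39: no right child.
  Visit 1.
  At 1: no right child.
Visit 2.
At 2: go right to 7.
  At 7: go left to 29.
    At 29: go left to 22.
      22 is a leaf — visit 22.
    Visit 29.
    At 29: go right to 13.
      13 is a leaf — visit 13.
  Visit 7.
  At 7: go right to 23.
    At 23: go left to 8.
      At 8: go left to 32.
        32 is a leaf — visit 32.
      Visit 8.
      At 8: go right to 36.
        36 is a leaf — visit 36.
    Visit 23.
    At 23: go right to 35.
      35 is a leaf — visit 35.
Full in-order sequence: 4, 11, 39, 1, 2, 22, 29, 13, 7, 32, 8, 36, 23, 35.

8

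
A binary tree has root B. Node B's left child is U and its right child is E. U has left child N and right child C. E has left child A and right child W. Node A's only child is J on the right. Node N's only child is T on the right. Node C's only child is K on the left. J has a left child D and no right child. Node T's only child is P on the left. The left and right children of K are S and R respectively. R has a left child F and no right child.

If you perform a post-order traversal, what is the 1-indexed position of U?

Post-order visits the left subtree, then the right subtree, then the node.
At B: go left to U.
  At U: go left to N.
    At N: no left child.
    At N: go right to T.
      At T: go left to P.
        P is a leaf — visit P.
      At T: no right child.
      Visit T.
    Visit N.
  At U: go right to C.
    At C: go left to K.
      At K: go left to S.
        S is a leaf — visit S.
      At K: go right to R.
        At R: go left to F.
          F is a leaf — visit F.
        At R: no right child.
        Visit R.
      Visit K.
    At C: no right child.
    Visit C.
  Visit U.
At B: go right to E.
  At E: go left to A.
    At A: no left child.
    At A: go right to J.
      At J: go left to D.
        D is a leaf — visit D.
      At J: no right child.
      Visit J.
    Visit A.
  At E: go right to W.
    W is a leaf — visit W.
  Visit E.
Visit B.
Full post-order sequence: P, T, N, S, F, R, K, C, U, D, J, A, W, E, B.

9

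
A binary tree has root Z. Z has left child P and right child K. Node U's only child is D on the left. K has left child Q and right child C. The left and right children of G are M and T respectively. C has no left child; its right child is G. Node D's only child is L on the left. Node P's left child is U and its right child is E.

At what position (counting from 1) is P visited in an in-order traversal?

4

In-order visits the left subtree, then the node, then the right subtree.
At Z: go left to P.
  At P: go left to U.
    At U: go left to D.
      At D: go left to L.
        L is a leaf — visit L.
      Visit D.
      At D: no right child.
    Visit U.
    At U: no right child.
  Visit P.
  At P: go right to E.
    E is a leaf — visit E.
Visit Z.
At Z: go right to K.
  At K: go left to Q.
    Q is a leaf — visit Q.
  Visit K.
  At K: go right to C.
    At C: no left child.
    Visit C.
    At C: go right to G.
      At G: go left to M.
        M is a leaf — visit M.
      Visit G.
      At G: go right to T.
        T is a leaf — visit T.
Full in-order sequence: L, D, U, P, E, Z, Q, K, C, M, G, T.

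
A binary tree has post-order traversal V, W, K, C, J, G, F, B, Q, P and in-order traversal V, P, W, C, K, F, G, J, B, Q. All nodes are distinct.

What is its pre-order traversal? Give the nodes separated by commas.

P, V, Q, B, F, C, W, K, G, J

The last element of post-order is the root; it splits in-order into left and right subtrees.
Root P: left subtree has 1 node {V}, right has 8 {W, C, K, F, G, J, B, Q}.
  Root Q: left subtree has 7 nodes {W, C, K, F, G, J, B}, right has 0 { }.
    Root B: left subtree has 6 nodes {W, C, K, F, G, J}, right has 0 { }.
      Root F: left subtree has 3 nodes {W, C, K}, right has 2 {G, J}.
        Root C: left subtree has 1 node {W}, right has 1 {K}.
        Root G: left subtree has 0 nodes { }, right has 1 {J}.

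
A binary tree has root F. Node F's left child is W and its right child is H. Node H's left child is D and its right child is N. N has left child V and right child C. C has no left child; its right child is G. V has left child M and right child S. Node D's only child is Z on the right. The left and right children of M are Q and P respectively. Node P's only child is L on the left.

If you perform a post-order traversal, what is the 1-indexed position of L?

5

Post-order visits the left subtree, then the right subtree, then the node.
At F: go left to W.
  W is a leaf — visit W.
At F: go right to H.
  At H: go left to D.
    At D: no left child.
    At D: go right to Z.
      Z is a leaf — visit Z.
    Visit D.
  At H: go right to N.
    At N: go left to V.
      At V: go left to M.
        At M: go left to Q.
          Q is a leaf — visit Q.
        At M: go right to P.
          At P: go left to L.
            L is a leaf — visit L.
          At P: no right child.
          Visit P.
        Visit M.
      At V: go right to S.
        S is a leaf — visit S.
      Visit V.
    At N: go right to C.
      At C: no left child.
      At C: go right to G.
        G is a leaf — visit G.
      Visit C.
    Visit N.
  Visit H.
Visit F.
Full post-order sequence: W, Z, D, Q, L, P, M, S, V, G, C, N, H, F.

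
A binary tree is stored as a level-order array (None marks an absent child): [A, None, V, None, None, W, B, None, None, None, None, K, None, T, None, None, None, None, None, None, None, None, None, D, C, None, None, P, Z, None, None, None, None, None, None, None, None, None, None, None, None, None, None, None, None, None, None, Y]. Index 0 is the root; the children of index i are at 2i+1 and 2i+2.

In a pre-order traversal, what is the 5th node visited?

D

Pre-order visits the node, then its left subtree, then its right subtree.
Visit A.
At A: no left child.
At A: go right to V.
  Visit V.
  At V: go left to W.
    Visit W.
    At W: go left to K.
      Visit K.
      At K: go left to D.
        Visit D.
        At D: go left to Y.
          Y is a leaf — visit Y.
        At D: no right child.
      At K: go right to C.
        C is a leaf — visit C.
    At W: no right child.
  At V: go right to B.
    Visit B.
    At B: go left to T.
      Visit T.
      At T: go left to P.
        P is a leaf — visit P.
      At T: go right to Z.
        Z is a leaf — visit Z.
    At B: no right child.
Full pre-order sequence: A, V, W, K, D, Y, C, B, T, P, Z.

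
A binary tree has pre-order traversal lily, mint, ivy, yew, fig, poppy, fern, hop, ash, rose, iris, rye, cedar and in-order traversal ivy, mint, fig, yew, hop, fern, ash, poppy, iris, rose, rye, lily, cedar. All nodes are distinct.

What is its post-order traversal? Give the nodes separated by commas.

The first element of pre-order is the root; it splits in-order into left and right subtrees.
Root lily: left subtree has 11 nodes {ivy, mint, fig, yew, hop, fern, ash, poppy, iris, rose, rye}, right has 1 {cedar}.
  Root mint: left subtree has 1 node {ivy}, right has 9 {fig, yew, hop, fern, ash, poppy, iris, rose, rye}.
    Root yew: left subtree has 1 node {fig}, right has 7 {hop, fern, ash, poppy, iris, rose, rye}.
      Root poppy: left subtree has 3 nodes {hop, fern, ash}, right has 3 {iris, rose, rye}.
        Root fern: left subtree has 1 node {hop}, right has 1 {ash}.
        Root rose: left subtree has 1 node {iris}, right has 1 {rye}.

ivy, fig, hop, ash, fern, iris, rye, rose, poppy, yew, mint, cedar, lily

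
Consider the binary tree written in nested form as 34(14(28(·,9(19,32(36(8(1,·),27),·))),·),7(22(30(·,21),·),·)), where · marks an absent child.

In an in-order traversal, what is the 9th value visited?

In-order visits the left subtree, then the node, then the right subtree.
At 34: go left to 14.
  At 14: go left to 28.
    At 28: no left child.
    Visit 28.
    At 28: go right to 9.
      At 9: go left to 19.
        19 is a leaf — visit 19.
      Visit 9.
      At 9: go right to 32.
        At 32: go left to 36.
          At 36: go left to 8.
            At 8: go left to 1.
              1 is a leaf — visit 1.
            Visit 8.
            At 8: no right child.
          Visit 36.
          At 36: go right to 27.
            27 is a leaf — visit 27.
        Visit 32.
        At 32: no right child.
  Visit 14.
  At 14: no right child.
Visit 34.
At 34: go right to 7.
  At 7: go left to 22.
    At 22: go left to 30.
      At 30: no left child.
      Visit 30.
      At 30: go right to 21.
        21 is a leaf — visit 21.
    Visit 22.
    At 22: no right child.
  Visit 7.
  At 7: no right child.
Full in-order sequence: 28, 19, 9, 1, 8, 36, 27, 32, 14, 34, 30, 21, 22, 7.

14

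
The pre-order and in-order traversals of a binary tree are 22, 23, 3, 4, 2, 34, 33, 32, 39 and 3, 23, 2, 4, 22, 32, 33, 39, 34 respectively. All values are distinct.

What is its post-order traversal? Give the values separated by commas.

3, 2, 4, 23, 32, 39, 33, 34, 22

The first element of pre-order is the root; it splits in-order into left and right subtrees.
Root 22: left subtree has 4 nodes {3, 23, 2, 4}, right has 4 {32, 33, 39, 34}.
  Root 23: left subtree has 1 node {3}, right has 2 {2, 4}.
    Root 4: left subtree has 1 node {2}, right has 0 { }.
  Root 34: left subtree has 3 nodes {32, 33, 39}, right has 0 { }.
    Root 33: left subtree has 1 node {32}, right has 1 {39}.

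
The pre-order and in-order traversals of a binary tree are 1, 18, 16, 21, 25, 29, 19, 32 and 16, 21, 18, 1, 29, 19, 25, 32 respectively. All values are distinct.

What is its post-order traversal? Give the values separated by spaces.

The first element of pre-order is the root; it splits in-order into left and right subtrees.
Root 1: left subtree has 3 nodes {16, 21, 18}, right has 4 {29, 19, 25, 32}.
  Root 18: left subtree has 2 nodes {16, 21}, right has 0 { }.
    Root 16: left subtree has 0 nodes { }, right has 1 {21}.
  Root 25: left subtree has 2 nodes {29, 19}, right has 1 {32}.
    Root 29: left subtree has 0 nodes { }, right has 1 {19}.

21 16 18 19 29 32 25 1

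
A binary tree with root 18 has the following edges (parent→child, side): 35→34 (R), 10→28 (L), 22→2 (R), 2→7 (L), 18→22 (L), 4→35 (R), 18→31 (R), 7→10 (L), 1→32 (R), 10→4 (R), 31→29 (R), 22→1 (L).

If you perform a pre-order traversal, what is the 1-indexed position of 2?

Pre-order visits the node, then its left subtree, then its right subtree.
Visit 18.
At 18: go left to 22.
  Visit 22.
  At 22: go left to 1.
    Visit 1.
    At 1: no left child.
    At 1: go right to 32.
      32 is a leaf — visit 32.
  At 22: go right to 2.
    Visit 2.
    At 2: go left to 7.
      Visit 7.
      At 7: go left to 10.
        Visit 10.
        At 10: go left to 28.
          28 is a leaf — visit 28.
        At 10: go right to 4.
          Visit 4.
          At 4: no left child.
          At 4: go right to 35.
            Visit 35.
            At 35: no left child.
            At 35: go right to 34.
              34 is a leaf — visit 34.
      At 7: no right child.
    At 2: no right child.
At 18: go right to 31.
  Visit 31.
  At 31: no left child.
  At 31: go right to 29.
    29 is a leaf — visit 29.
Full pre-order sequence: 18, 22, 1, 32, 2, 7, 10, 28, 4, 35, 34, 31, 29.

5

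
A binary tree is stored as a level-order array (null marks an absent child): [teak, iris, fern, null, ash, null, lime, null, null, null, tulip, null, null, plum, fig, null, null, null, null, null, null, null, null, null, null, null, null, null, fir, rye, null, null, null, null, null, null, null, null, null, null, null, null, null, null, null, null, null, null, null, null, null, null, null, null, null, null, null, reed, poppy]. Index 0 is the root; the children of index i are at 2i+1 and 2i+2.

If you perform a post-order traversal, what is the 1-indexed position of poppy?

Post-order visits the left subtree, then the right subtree, then the node.
At teak: go left to iris.
  At iris: no left child.
  At iris: go right to ash.
    At ash: no left child.
    At ash: go right to tulip.
      tulip is a leaf — visit tulip.
    Visit ash.
  Visit iris.
At teak: go right to fern.
  At fern: no left child.
  At fern: go right to lime.
    At lime: go left to plum.
      At plum: no left child.
      At plum: go right to fir.
        At fir: go left to reed.
          reed is a leaf — visit reed.
        At fir: go right to poppy.
          poppy is a leaf — visit poppy.
        Visit fir.
      Visit plum.
    At lime: go right to fig.
      At fig: go left to rye.
        rye is a leaf — visit rye.
      At fig: no right child.
      Visit fig.
    Visit lime.
  Visit fern.
Visit teak.
Full post-order sequence: tulip, ash, iris, reed, poppy, fir, plum, rye, fig, lime, fern, teak.

5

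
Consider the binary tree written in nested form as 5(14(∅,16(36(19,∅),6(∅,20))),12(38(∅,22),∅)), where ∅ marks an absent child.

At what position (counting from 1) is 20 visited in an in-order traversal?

6

In-order visits the left subtree, then the node, then the right subtree.
At 5: go left to 14.
  At 14: no left child.
  Visit 14.
  At 14: go right to 16.
    At 16: go left to 36.
      At 36: go left to 19.
        19 is a leaf — visit 19.
      Visit 36.
      At 36: no right child.
    Visit 16.
    At 16: go right to 6.
      At 6: no left child.
      Visit 6.
      At 6: go right to 20.
        20 is a leaf — visit 20.
Visit 5.
At 5: go right to 12.
  At 12: go left to 38.
    At 38: no left child.
    Visit 38.
    At 38: go right to 22.
      22 is a leaf — visit 22.
  Visit 12.
  At 12: no right child.
Full in-order sequence: 14, 19, 36, 16, 6, 20, 5, 38, 22, 12.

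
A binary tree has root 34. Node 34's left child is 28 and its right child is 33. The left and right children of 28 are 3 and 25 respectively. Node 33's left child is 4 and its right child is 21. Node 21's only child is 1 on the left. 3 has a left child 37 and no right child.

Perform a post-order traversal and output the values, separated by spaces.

Post-order visits the left subtree, then the right subtree, then the node.
At 34: go left to 28.
  At 28: go left to 3.
    At 3: go left to 37.
      37 is a leaf — visit 37.
    At 3: no right child.
    Visit 3.
  At 28: go right to 25.
    25 is a leaf — visit 25.
  Visit 28.
At 34: go right to 33.
  At 33: go left to 4.
    4 is a leaf — visit 4.
  At 33: go right to 21.
    At 21: go left to 1.
      1 is a leaf — visit 1.
    At 21: no right child.
    Visit 21.
  Visit 33.
Visit 34.

37 3 25 28 4 1 21 33 34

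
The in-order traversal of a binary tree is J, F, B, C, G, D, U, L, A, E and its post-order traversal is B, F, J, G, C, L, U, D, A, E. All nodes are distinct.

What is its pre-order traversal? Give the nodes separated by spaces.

E A D C J F B G U L

The last element of post-order is the root; it splits in-order into left and right subtrees.
Root E: left subtree has 9 nodes {J, F, B, C, G, D, U, L, A}, right has 0 { }.
  Root A: left subtree has 8 nodes {J, F, B, C, G, D, U, L}, right has 0 { }.
    Root D: left subtree has 5 nodes {J, F, B, C, G}, right has 2 {U, L}.
      Root C: left subtree has 3 nodes {J, F, B}, right has 1 {G}.
        Root J: left subtree has 0 nodes { }, right has 2 {F, B}.
          Root F: left subtree has 0 nodes { }, right has 1 {B}.
      Root U: left subtree has 0 nodes { }, right has 1 {L}.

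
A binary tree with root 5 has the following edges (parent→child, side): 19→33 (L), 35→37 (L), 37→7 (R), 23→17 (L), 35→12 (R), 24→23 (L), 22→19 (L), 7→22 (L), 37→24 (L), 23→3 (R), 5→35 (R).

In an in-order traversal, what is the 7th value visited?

In-order visits the left subtree, then the node, then the right subtree.
At 5: no left child.
Visit 5.
At 5: go right to 35.
  At 35: go left to 37.
    At 37: go left to 24.
      At 24: go left to 23.
        At 23: go left to 17.
          17 is a leaf — visit 17.
        Visit 23.
        At 23: go right to 3.
          3 is a leaf — visit 3.
      Visit 24.
      At 24: no right child.
    Visit 37.
    At 37: go right to 7.
      At 7: go left to 22.
        At 22: go left to 19.
          At 19: go left to 33.
            33 is a leaf — visit 33.
          Visit 19.
          At 19: no right child.
        Visit 22.
        At 22: no right child.
      Visit 7.
      At 7: no right child.
  Visit 35.
  At 35: go right to 12.
    12 is a leaf — visit 12.
Full in-order sequence: 5, 17, 23, 3, 24, 37, 33, 19, 22, 7, 35, 12.

33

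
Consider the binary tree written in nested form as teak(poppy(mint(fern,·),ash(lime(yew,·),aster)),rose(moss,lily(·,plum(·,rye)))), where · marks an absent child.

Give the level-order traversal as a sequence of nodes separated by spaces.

Level-order visits nodes level by level from the root, left to right within each level.
Level 0: teak
Level 1: poppy, rose
Level 2: mint, ash, moss, lily
Level 3: fern, lime, aster, plum
Level 4: yew, rye

teak poppy rose mint ash moss lily fern lime aster plum yew rye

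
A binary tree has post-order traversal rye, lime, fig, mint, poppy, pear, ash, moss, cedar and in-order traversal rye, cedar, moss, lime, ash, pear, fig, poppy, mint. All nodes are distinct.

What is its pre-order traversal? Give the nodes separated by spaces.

cedar rye moss ash lime pear poppy fig mint

The last element of post-order is the root; it splits in-order into left and right subtrees.
Root cedar: left subtree has 1 node {rye}, right has 7 {moss, lime, ash, pear, fig, poppy, mint}.
  Root moss: left subtree has 0 nodes { }, right has 6 {lime, ash, pear, fig, poppy, mint}.
    Root ash: left subtree has 1 node {lime}, right has 4 {pear, fig, poppy, mint}.
      Root pear: left subtree has 0 nodes { }, right has 3 {fig, poppy, mint}.
        Root poppy: left subtree has 1 node {fig}, right has 1 {mint}.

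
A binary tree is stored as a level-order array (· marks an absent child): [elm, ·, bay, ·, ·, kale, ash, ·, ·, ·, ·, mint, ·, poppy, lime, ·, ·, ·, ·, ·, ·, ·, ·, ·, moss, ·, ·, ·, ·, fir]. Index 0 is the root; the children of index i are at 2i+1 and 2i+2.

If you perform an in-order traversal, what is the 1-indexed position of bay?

In-order visits the left subtree, then the node, then the right subtree.
At elm: no left child.
Visit elm.
At elm: go right to bay.
  At bay: go left to kale.
    At kale: go left to mint.
      At mint: no left child.
      Visit mint.
      At mint: go right to moss.
        moss is a leaf — visit moss.
    Visit kale.
    At kale: no right child.
  Visit bay.
  At bay: go right to ash.
    At ash: go left to poppy.
      poppy is a leaf — visit poppy.
    Visit ash.
    At ash: go right to lime.
      At lime: go left to fir.
        fir is a leaf — visit fir.
      Visit lime.
      At lime: no right child.
Full in-order sequence: elm, mint, moss, kale, bay, poppy, ash, fir, lime.

5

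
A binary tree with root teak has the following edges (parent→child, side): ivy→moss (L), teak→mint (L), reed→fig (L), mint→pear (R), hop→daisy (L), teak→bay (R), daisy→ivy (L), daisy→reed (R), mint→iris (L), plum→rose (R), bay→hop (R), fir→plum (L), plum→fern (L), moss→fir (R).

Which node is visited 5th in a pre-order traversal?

Pre-order visits the node, then its left subtree, then its right subtree.
Visit teak.
At teak: go left to mint.
  Visit mint.
  At mint: go left to iris.
    iris is a leaf — visit iris.
  At mint: go right to pear.
    pear is a leaf — visit pear.
At teak: go right to bay.
  Visit bay.
  At bay: no left child.
  At bay: go right to hop.
    Visit hop.
    At hop: go left to daisy.
      Visit daisy.
      At daisy: go left to ivy.
        Visit ivy.
        At ivy: go left to moss.
          Visit moss.
          At moss: no left child.
          At moss: go right to fir.
            Visit fir.
            At fir: go left to plum.
              Visit plum.
              At plum: go left to fern.
                fern is a leaf — visit fern.
              At plum: go right to rose.
                rose is a leaf — visit rose.
            At fir: no right child.
        At ivy: no right child.
      At daisy: go right to reed.
        Visit reed.
        At reed: go left to fig.
          fig is a leaf — visit fig.
        At reed: no right child.
    At hop: no right child.
Full pre-order sequence: teak, mint, iris, pear, bay, hop, daisy, ivy, moss, fir, plum, fern, rose, reed, fig.

bay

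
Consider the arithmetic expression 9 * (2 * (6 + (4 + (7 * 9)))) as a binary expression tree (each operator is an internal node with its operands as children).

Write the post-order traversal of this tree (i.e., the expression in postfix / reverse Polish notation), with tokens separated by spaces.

Post-order on an expression tree gives postfix notation: for each operator, emit left operand, right operand, then the operator.

9 2 6 4 7 9 * + + * *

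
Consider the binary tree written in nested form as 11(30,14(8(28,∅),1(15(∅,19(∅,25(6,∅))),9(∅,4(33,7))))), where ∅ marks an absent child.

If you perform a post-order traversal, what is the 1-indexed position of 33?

8

Post-order visits the left subtree, then the right subtree, then the node.
At 11: go left to 30.
  30 is a leaf — visit 30.
At 11: go right to 14.
  At 14: go left to 8.
    At 8: go left to 28.
      28 is a leaf — visit 28.
    At 8: no right child.
    Visit 8.
  At 14: go right to 1.
    At 1: go left to 15.
      At 15: no left child.
      At 15: go right to 19.
        At 19: no left child.
        At 19: go right to 25.
          At 25: go left to 6.
            6 is a leaf — visit 6.
          At 25: no right child.
          Visit 25.
        Visit 19.
      Visit 15.
    At 1: go right to 9.
      At 9: no left child.
      At 9: go right to 4.
        At 4: go left to 33.
          33 is a leaf — visit 33.
        At 4: go right to 7.
          7 is a leaf — visit 7.
        Visit 4.
      Visit 9.
    Visit 1.
  Visit 14.
Visit 11.
Full post-order sequence: 30, 28, 8, 6, 25, 19, 15, 33, 7, 4, 9, 1, 14, 11.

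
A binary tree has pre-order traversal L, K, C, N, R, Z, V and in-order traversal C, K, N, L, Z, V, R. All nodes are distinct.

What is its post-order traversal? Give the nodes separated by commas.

C, N, K, V, Z, R, L

The first element of pre-order is the root; it splits in-order into left and right subtrees.
Root L: left subtree has 3 nodes {C, K, N}, right has 3 {Z, V, R}.
  Root K: left subtree has 1 node {C}, right has 1 {N}.
  Root R: left subtree has 2 nodes {Z, V}, right has 0 { }.
    Root Z: left subtree has 0 nodes { }, right has 1 {V}.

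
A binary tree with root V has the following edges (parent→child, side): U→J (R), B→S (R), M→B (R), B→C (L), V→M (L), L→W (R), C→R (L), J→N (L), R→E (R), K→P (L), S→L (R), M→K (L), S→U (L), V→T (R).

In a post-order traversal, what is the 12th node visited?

B

Post-order visits the left subtree, then the right subtree, then the node.
At V: go left to M.
  At M: go left to K.
    At K: go left to P.
      P is a leaf — visit P.
    At K: no right child.
    Visit K.
  At M: go right to B.
    At B: go left to C.
      At C: go left to R.
        At R: no left child.
        At R: go right to E.
          E is a leaf — visit E.
        Visit R.
      At C: no right child.
      Visit C.
    At B: go right to S.
      At S: go left to U.
        At U: no left child.
        At U: go right to J.
          At J: go left to N.
            N is a leaf — visit N.
          At J: no right child.
          Visit J.
        Visit U.
      At S: go right to L.
        At L: no left child.
        At L: go right to W.
          W is a leaf — visit W.
        Visit L.
      Visit S.
    Visit B.
  Visit M.
At V: go right to T.
  T is a leaf — visit T.
Visit V.
Full post-order sequence: P, K, E, R, C, N, J, U, W, L, S, B, M, T, V.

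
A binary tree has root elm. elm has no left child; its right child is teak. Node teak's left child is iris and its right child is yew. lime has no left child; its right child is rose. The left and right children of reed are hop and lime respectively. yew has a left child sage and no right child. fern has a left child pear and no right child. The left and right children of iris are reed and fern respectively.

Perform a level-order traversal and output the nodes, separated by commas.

Level-order visits nodes level by level from the root, left to right within each level.
Level 0: elm
Level 1: teak
Level 2: iris, yew
Level 3: reed, fern, sage
Level 4: hop, lime, pear
Level 5: rose

elm, teak, iris, yew, reed, fern, sage, hop, lime, pear, rose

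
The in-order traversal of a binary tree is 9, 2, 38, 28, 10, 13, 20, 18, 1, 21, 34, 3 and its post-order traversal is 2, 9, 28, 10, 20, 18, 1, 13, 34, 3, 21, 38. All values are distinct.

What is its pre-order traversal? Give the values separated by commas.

The last element of post-order is the root; it splits in-order into left and right subtrees.
Root 38: left subtree has 2 nodes {9, 2}, right has 9 {28, 10, 13, 20, 18, 1, 21, 34, 3}.
  Root 9: left subtree has 0 nodes { }, right has 1 {2}.
  Root 21: left subtree has 6 nodes {28, 10, 13, 20, 18, 1}, right has 2 {34, 3}.
    Root 13: left subtree has 2 nodes {28, 10}, right has 3 {20, 18, 1}.
      Root 10: left subtree has 1 node {28}, right has 0 { }.
      Root 1: left subtree has 2 nodes {20, 18}, right has 0 { }.
        Root 18: left subtree has 1 node {20}, right has 0 { }.
    Root 3: left subtree has 1 node {34}, right has 0 { }.

38, 9, 2, 21, 13, 10, 28, 1, 18, 20, 3, 34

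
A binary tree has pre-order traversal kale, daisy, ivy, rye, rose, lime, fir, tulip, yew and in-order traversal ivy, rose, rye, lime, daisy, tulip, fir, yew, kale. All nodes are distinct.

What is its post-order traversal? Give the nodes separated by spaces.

The first element of pre-order is the root; it splits in-order into left and right subtrees.
Root kale: left subtree has 8 nodes {ivy, rose, rye, lime, daisy, tulip, fir, yew}, right has 0 { }.
  Root daisy: left subtree has 4 nodes {ivy, rose, rye, lime}, right has 3 {tulip, fir, yew}.
    Root ivy: left subtree has 0 nodes { }, right has 3 {rose, rye, lime}.
      Root rye: left subtree has 1 node {rose}, right has 1 {lime}.
    Root fir: left subtree has 1 node {tulip}, right has 1 {yew}.

rose lime rye ivy tulip yew fir daisy kale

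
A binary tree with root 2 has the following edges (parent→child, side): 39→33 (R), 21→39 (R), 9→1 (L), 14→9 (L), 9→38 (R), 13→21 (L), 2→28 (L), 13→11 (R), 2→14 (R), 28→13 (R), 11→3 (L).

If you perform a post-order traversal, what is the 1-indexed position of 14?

11

Post-order visits the left subtree, then the right subtree, then the node.
At 2: go left to 28.
  At 28: no left child.
  At 28: go right to 13.
    At 13: go left to 21.
      At 21: no left child.
      At 21: go right to 39.
        At 39: no left child.
        At 39: go right to 33.
          33 is a leaf — visit 33.
        Visit 39.
      Visit 21.
    At 13: go right to 11.
      At 11: go left to 3.
        3 is a leaf — visit 3.
      At 11: no right child.
      Visit 11.
    Visit 13.
  Visit 28.
At 2: go right to 14.
  At 14: go left to 9.
    At 9: go left to 1.
      1 is a leaf — visit 1.
    At 9: go right to 38.
      38 is a leaf — visit 38.
    Visit 9.
  At 14: no right child.
  Visit 14.
Visit 2.
Full post-order sequence: 33, 39, 21, 3, 11, 13, 28, 1, 38, 9, 14, 2.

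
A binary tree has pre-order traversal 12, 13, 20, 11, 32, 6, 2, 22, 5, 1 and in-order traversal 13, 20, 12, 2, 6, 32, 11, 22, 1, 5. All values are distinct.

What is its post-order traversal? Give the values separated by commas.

20, 13, 2, 6, 32, 1, 5, 22, 11, 12

The first element of pre-order is the root; it splits in-order into left and right subtrees.
Root 12: left subtree has 2 nodes {13, 20}, right has 7 {2, 6, 32, 11, 22, 1, 5}.
  Root 13: left subtree has 0 nodes { }, right has 1 {20}.
  Root 11: left subtree has 3 nodes {2, 6, 32}, right has 3 {22, 1, 5}.
    Root 32: left subtree has 2 nodes {2, 6}, right has 0 { }.
      Root 6: left subtree has 1 node {2}, right has 0 { }.
    Root 22: left subtree has 0 nodes { }, right has 2 {1, 5}.
      Root 5: left subtree has 1 node {1}, right has 0 { }.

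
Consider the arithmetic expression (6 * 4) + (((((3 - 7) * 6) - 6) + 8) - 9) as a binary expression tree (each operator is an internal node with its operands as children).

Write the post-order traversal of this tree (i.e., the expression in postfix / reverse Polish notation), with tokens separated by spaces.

Post-order on an expression tree gives postfix notation: for each operator, emit left operand, right operand, then the operator.

6 4 * 3 7 - 6 * 6 - 8 + 9 - +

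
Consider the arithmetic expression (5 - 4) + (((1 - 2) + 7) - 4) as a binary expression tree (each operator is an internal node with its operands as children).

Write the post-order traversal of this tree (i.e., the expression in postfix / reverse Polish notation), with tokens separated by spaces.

Post-order on an expression tree gives postfix notation: for each operator, emit left operand, right operand, then the operator.

5 4 - 1 2 - 7 + 4 - +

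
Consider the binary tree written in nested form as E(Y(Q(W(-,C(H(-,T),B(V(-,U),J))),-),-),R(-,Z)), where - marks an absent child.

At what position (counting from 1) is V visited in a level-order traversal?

11

Level-order visits nodes level by level from the root, left to right within each level.
Level 0: E
Level 1: Y, R
Level 2: Q, Z
Level 3: W
Level 4: C
Level 5: H, B
Level 6: T, V, J
Level 7: U
Full level-order sequence: E, Y, R, Q, Z, W, C, H, B, T, V, J, U.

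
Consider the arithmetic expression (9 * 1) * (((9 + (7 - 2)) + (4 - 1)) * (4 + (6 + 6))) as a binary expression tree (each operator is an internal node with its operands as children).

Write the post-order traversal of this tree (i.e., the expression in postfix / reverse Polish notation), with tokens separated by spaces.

Post-order on an expression tree gives postfix notation: for each operator, emit left operand, right operand, then the operator.

9 1 * 9 7 2 - + 4 1 - + 4 6 6 + + * *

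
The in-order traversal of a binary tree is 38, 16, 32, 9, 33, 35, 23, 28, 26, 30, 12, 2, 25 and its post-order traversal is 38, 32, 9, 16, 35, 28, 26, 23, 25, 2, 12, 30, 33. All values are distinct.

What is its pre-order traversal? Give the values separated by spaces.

33 16 38 9 32 30 23 35 26 28 12 2 25

The last element of post-order is the root; it splits in-order into left and right subtrees.
Root 33: left subtree has 4 nodes {38, 16, 32, 9}, right has 8 {35, 23, 28, 26, 30, 12, 2, 25}.
  Root 16: left subtree has 1 node {38}, right has 2 {32, 9}.
    Root 9: left subtree has 1 node {32}, right has 0 { }.
  Root 30: left subtree has 4 nodes {35, 23, 28, 26}, right has 3 {12, 2, 25}.
    Root 23: left subtree has 1 node {35}, right has 2 {28, 26}.
      Root 26: left subtree has 1 node {28}, right has 0 { }.
    Root 12: left subtree has 0 nodes { }, right has 2 {2, 25}.
      Root 2: left subtree has 0 nodes { }, right has 1 {25}.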